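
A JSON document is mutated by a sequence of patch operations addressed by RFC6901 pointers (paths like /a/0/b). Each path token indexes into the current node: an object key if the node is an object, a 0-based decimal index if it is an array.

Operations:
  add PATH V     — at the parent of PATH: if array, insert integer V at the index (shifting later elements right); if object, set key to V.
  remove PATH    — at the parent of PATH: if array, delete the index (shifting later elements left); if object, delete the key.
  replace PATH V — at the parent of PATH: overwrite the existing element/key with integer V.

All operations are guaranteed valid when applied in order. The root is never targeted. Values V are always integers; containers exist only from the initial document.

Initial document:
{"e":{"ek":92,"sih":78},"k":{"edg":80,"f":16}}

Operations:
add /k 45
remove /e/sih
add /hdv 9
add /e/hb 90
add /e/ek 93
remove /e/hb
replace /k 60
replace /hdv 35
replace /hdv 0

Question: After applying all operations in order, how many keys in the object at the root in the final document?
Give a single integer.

Answer: 3

Derivation:
After op 1 (add /k 45): {"e":{"ek":92,"sih":78},"k":45}
After op 2 (remove /e/sih): {"e":{"ek":92},"k":45}
After op 3 (add /hdv 9): {"e":{"ek":92},"hdv":9,"k":45}
After op 4 (add /e/hb 90): {"e":{"ek":92,"hb":90},"hdv":9,"k":45}
After op 5 (add /e/ek 93): {"e":{"ek":93,"hb":90},"hdv":9,"k":45}
After op 6 (remove /e/hb): {"e":{"ek":93},"hdv":9,"k":45}
After op 7 (replace /k 60): {"e":{"ek":93},"hdv":9,"k":60}
After op 8 (replace /hdv 35): {"e":{"ek":93},"hdv":35,"k":60}
After op 9 (replace /hdv 0): {"e":{"ek":93},"hdv":0,"k":60}
Size at the root: 3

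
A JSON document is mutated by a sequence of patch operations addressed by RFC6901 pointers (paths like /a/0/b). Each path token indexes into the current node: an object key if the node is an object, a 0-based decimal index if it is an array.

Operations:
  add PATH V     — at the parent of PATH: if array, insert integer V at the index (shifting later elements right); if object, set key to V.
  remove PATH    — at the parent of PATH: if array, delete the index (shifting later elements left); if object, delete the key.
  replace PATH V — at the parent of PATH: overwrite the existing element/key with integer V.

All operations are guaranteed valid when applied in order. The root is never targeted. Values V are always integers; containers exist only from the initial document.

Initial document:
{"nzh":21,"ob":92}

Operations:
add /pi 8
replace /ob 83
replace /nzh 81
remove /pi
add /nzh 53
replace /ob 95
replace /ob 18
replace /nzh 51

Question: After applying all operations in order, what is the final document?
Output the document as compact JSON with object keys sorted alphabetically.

Answer: {"nzh":51,"ob":18}

Derivation:
After op 1 (add /pi 8): {"nzh":21,"ob":92,"pi":8}
After op 2 (replace /ob 83): {"nzh":21,"ob":83,"pi":8}
After op 3 (replace /nzh 81): {"nzh":81,"ob":83,"pi":8}
After op 4 (remove /pi): {"nzh":81,"ob":83}
After op 5 (add /nzh 53): {"nzh":53,"ob":83}
After op 6 (replace /ob 95): {"nzh":53,"ob":95}
After op 7 (replace /ob 18): {"nzh":53,"ob":18}
After op 8 (replace /nzh 51): {"nzh":51,"ob":18}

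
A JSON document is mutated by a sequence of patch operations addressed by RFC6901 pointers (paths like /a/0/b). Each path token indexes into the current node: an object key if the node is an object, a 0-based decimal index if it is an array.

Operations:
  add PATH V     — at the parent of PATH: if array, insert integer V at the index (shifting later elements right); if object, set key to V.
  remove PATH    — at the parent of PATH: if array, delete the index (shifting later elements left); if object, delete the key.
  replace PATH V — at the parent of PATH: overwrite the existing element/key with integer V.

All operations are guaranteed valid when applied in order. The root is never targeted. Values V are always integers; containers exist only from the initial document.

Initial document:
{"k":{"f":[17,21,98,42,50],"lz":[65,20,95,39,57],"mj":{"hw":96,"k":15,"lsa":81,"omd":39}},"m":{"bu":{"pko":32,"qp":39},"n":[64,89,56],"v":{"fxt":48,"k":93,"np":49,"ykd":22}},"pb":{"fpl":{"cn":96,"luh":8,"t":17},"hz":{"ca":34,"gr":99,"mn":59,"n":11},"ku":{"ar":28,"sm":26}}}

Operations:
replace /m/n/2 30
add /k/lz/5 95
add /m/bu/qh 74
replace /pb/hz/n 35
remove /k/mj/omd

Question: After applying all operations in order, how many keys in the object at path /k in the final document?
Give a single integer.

Answer: 3

Derivation:
After op 1 (replace /m/n/2 30): {"k":{"f":[17,21,98,42,50],"lz":[65,20,95,39,57],"mj":{"hw":96,"k":15,"lsa":81,"omd":39}},"m":{"bu":{"pko":32,"qp":39},"n":[64,89,30],"v":{"fxt":48,"k":93,"np":49,"ykd":22}},"pb":{"fpl":{"cn":96,"luh":8,"t":17},"hz":{"ca":34,"gr":99,"mn":59,"n":11},"ku":{"ar":28,"sm":26}}}
After op 2 (add /k/lz/5 95): {"k":{"f":[17,21,98,42,50],"lz":[65,20,95,39,57,95],"mj":{"hw":96,"k":15,"lsa":81,"omd":39}},"m":{"bu":{"pko":32,"qp":39},"n":[64,89,30],"v":{"fxt":48,"k":93,"np":49,"ykd":22}},"pb":{"fpl":{"cn":96,"luh":8,"t":17},"hz":{"ca":34,"gr":99,"mn":59,"n":11},"ku":{"ar":28,"sm":26}}}
After op 3 (add /m/bu/qh 74): {"k":{"f":[17,21,98,42,50],"lz":[65,20,95,39,57,95],"mj":{"hw":96,"k":15,"lsa":81,"omd":39}},"m":{"bu":{"pko":32,"qh":74,"qp":39},"n":[64,89,30],"v":{"fxt":48,"k":93,"np":49,"ykd":22}},"pb":{"fpl":{"cn":96,"luh":8,"t":17},"hz":{"ca":34,"gr":99,"mn":59,"n":11},"ku":{"ar":28,"sm":26}}}
After op 4 (replace /pb/hz/n 35): {"k":{"f":[17,21,98,42,50],"lz":[65,20,95,39,57,95],"mj":{"hw":96,"k":15,"lsa":81,"omd":39}},"m":{"bu":{"pko":32,"qh":74,"qp":39},"n":[64,89,30],"v":{"fxt":48,"k":93,"np":49,"ykd":22}},"pb":{"fpl":{"cn":96,"luh":8,"t":17},"hz":{"ca":34,"gr":99,"mn":59,"n":35},"ku":{"ar":28,"sm":26}}}
After op 5 (remove /k/mj/omd): {"k":{"f":[17,21,98,42,50],"lz":[65,20,95,39,57,95],"mj":{"hw":96,"k":15,"lsa":81}},"m":{"bu":{"pko":32,"qh":74,"qp":39},"n":[64,89,30],"v":{"fxt":48,"k":93,"np":49,"ykd":22}},"pb":{"fpl":{"cn":96,"luh":8,"t":17},"hz":{"ca":34,"gr":99,"mn":59,"n":35},"ku":{"ar":28,"sm":26}}}
Size at path /k: 3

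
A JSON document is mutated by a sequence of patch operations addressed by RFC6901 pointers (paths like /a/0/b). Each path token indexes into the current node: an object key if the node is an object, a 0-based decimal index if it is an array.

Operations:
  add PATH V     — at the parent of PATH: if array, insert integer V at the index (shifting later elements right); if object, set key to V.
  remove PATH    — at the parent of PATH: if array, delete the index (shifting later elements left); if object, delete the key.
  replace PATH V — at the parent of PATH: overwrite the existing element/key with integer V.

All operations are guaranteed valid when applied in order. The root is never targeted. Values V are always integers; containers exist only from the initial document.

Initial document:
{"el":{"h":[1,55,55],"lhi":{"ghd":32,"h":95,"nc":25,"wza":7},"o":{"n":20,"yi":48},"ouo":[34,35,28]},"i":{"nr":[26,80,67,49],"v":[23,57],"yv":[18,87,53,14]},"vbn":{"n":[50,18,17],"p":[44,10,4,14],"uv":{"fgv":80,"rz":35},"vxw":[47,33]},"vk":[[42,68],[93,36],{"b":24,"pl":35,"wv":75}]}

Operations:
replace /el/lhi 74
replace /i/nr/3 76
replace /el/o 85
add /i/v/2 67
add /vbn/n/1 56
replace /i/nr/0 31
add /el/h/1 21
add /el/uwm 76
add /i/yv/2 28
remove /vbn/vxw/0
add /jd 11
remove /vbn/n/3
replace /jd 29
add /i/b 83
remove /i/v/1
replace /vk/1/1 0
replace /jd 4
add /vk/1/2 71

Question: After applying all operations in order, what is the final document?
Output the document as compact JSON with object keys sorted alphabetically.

Answer: {"el":{"h":[1,21,55,55],"lhi":74,"o":85,"ouo":[34,35,28],"uwm":76},"i":{"b":83,"nr":[31,80,67,76],"v":[23,67],"yv":[18,87,28,53,14]},"jd":4,"vbn":{"n":[50,56,18],"p":[44,10,4,14],"uv":{"fgv":80,"rz":35},"vxw":[33]},"vk":[[42,68],[93,0,71],{"b":24,"pl":35,"wv":75}]}

Derivation:
After op 1 (replace /el/lhi 74): {"el":{"h":[1,55,55],"lhi":74,"o":{"n":20,"yi":48},"ouo":[34,35,28]},"i":{"nr":[26,80,67,49],"v":[23,57],"yv":[18,87,53,14]},"vbn":{"n":[50,18,17],"p":[44,10,4,14],"uv":{"fgv":80,"rz":35},"vxw":[47,33]},"vk":[[42,68],[93,36],{"b":24,"pl":35,"wv":75}]}
After op 2 (replace /i/nr/3 76): {"el":{"h":[1,55,55],"lhi":74,"o":{"n":20,"yi":48},"ouo":[34,35,28]},"i":{"nr":[26,80,67,76],"v":[23,57],"yv":[18,87,53,14]},"vbn":{"n":[50,18,17],"p":[44,10,4,14],"uv":{"fgv":80,"rz":35},"vxw":[47,33]},"vk":[[42,68],[93,36],{"b":24,"pl":35,"wv":75}]}
After op 3 (replace /el/o 85): {"el":{"h":[1,55,55],"lhi":74,"o":85,"ouo":[34,35,28]},"i":{"nr":[26,80,67,76],"v":[23,57],"yv":[18,87,53,14]},"vbn":{"n":[50,18,17],"p":[44,10,4,14],"uv":{"fgv":80,"rz":35},"vxw":[47,33]},"vk":[[42,68],[93,36],{"b":24,"pl":35,"wv":75}]}
After op 4 (add /i/v/2 67): {"el":{"h":[1,55,55],"lhi":74,"o":85,"ouo":[34,35,28]},"i":{"nr":[26,80,67,76],"v":[23,57,67],"yv":[18,87,53,14]},"vbn":{"n":[50,18,17],"p":[44,10,4,14],"uv":{"fgv":80,"rz":35},"vxw":[47,33]},"vk":[[42,68],[93,36],{"b":24,"pl":35,"wv":75}]}
After op 5 (add /vbn/n/1 56): {"el":{"h":[1,55,55],"lhi":74,"o":85,"ouo":[34,35,28]},"i":{"nr":[26,80,67,76],"v":[23,57,67],"yv":[18,87,53,14]},"vbn":{"n":[50,56,18,17],"p":[44,10,4,14],"uv":{"fgv":80,"rz":35},"vxw":[47,33]},"vk":[[42,68],[93,36],{"b":24,"pl":35,"wv":75}]}
After op 6 (replace /i/nr/0 31): {"el":{"h":[1,55,55],"lhi":74,"o":85,"ouo":[34,35,28]},"i":{"nr":[31,80,67,76],"v":[23,57,67],"yv":[18,87,53,14]},"vbn":{"n":[50,56,18,17],"p":[44,10,4,14],"uv":{"fgv":80,"rz":35},"vxw":[47,33]},"vk":[[42,68],[93,36],{"b":24,"pl":35,"wv":75}]}
After op 7 (add /el/h/1 21): {"el":{"h":[1,21,55,55],"lhi":74,"o":85,"ouo":[34,35,28]},"i":{"nr":[31,80,67,76],"v":[23,57,67],"yv":[18,87,53,14]},"vbn":{"n":[50,56,18,17],"p":[44,10,4,14],"uv":{"fgv":80,"rz":35},"vxw":[47,33]},"vk":[[42,68],[93,36],{"b":24,"pl":35,"wv":75}]}
After op 8 (add /el/uwm 76): {"el":{"h":[1,21,55,55],"lhi":74,"o":85,"ouo":[34,35,28],"uwm":76},"i":{"nr":[31,80,67,76],"v":[23,57,67],"yv":[18,87,53,14]},"vbn":{"n":[50,56,18,17],"p":[44,10,4,14],"uv":{"fgv":80,"rz":35},"vxw":[47,33]},"vk":[[42,68],[93,36],{"b":24,"pl":35,"wv":75}]}
After op 9 (add /i/yv/2 28): {"el":{"h":[1,21,55,55],"lhi":74,"o":85,"ouo":[34,35,28],"uwm":76},"i":{"nr":[31,80,67,76],"v":[23,57,67],"yv":[18,87,28,53,14]},"vbn":{"n":[50,56,18,17],"p":[44,10,4,14],"uv":{"fgv":80,"rz":35},"vxw":[47,33]},"vk":[[42,68],[93,36],{"b":24,"pl":35,"wv":75}]}
After op 10 (remove /vbn/vxw/0): {"el":{"h":[1,21,55,55],"lhi":74,"o":85,"ouo":[34,35,28],"uwm":76},"i":{"nr":[31,80,67,76],"v":[23,57,67],"yv":[18,87,28,53,14]},"vbn":{"n":[50,56,18,17],"p":[44,10,4,14],"uv":{"fgv":80,"rz":35},"vxw":[33]},"vk":[[42,68],[93,36],{"b":24,"pl":35,"wv":75}]}
After op 11 (add /jd 11): {"el":{"h":[1,21,55,55],"lhi":74,"o":85,"ouo":[34,35,28],"uwm":76},"i":{"nr":[31,80,67,76],"v":[23,57,67],"yv":[18,87,28,53,14]},"jd":11,"vbn":{"n":[50,56,18,17],"p":[44,10,4,14],"uv":{"fgv":80,"rz":35},"vxw":[33]},"vk":[[42,68],[93,36],{"b":24,"pl":35,"wv":75}]}
After op 12 (remove /vbn/n/3): {"el":{"h":[1,21,55,55],"lhi":74,"o":85,"ouo":[34,35,28],"uwm":76},"i":{"nr":[31,80,67,76],"v":[23,57,67],"yv":[18,87,28,53,14]},"jd":11,"vbn":{"n":[50,56,18],"p":[44,10,4,14],"uv":{"fgv":80,"rz":35},"vxw":[33]},"vk":[[42,68],[93,36],{"b":24,"pl":35,"wv":75}]}
After op 13 (replace /jd 29): {"el":{"h":[1,21,55,55],"lhi":74,"o":85,"ouo":[34,35,28],"uwm":76},"i":{"nr":[31,80,67,76],"v":[23,57,67],"yv":[18,87,28,53,14]},"jd":29,"vbn":{"n":[50,56,18],"p":[44,10,4,14],"uv":{"fgv":80,"rz":35},"vxw":[33]},"vk":[[42,68],[93,36],{"b":24,"pl":35,"wv":75}]}
After op 14 (add /i/b 83): {"el":{"h":[1,21,55,55],"lhi":74,"o":85,"ouo":[34,35,28],"uwm":76},"i":{"b":83,"nr":[31,80,67,76],"v":[23,57,67],"yv":[18,87,28,53,14]},"jd":29,"vbn":{"n":[50,56,18],"p":[44,10,4,14],"uv":{"fgv":80,"rz":35},"vxw":[33]},"vk":[[42,68],[93,36],{"b":24,"pl":35,"wv":75}]}
After op 15 (remove /i/v/1): {"el":{"h":[1,21,55,55],"lhi":74,"o":85,"ouo":[34,35,28],"uwm":76},"i":{"b":83,"nr":[31,80,67,76],"v":[23,67],"yv":[18,87,28,53,14]},"jd":29,"vbn":{"n":[50,56,18],"p":[44,10,4,14],"uv":{"fgv":80,"rz":35},"vxw":[33]},"vk":[[42,68],[93,36],{"b":24,"pl":35,"wv":75}]}
After op 16 (replace /vk/1/1 0): {"el":{"h":[1,21,55,55],"lhi":74,"o":85,"ouo":[34,35,28],"uwm":76},"i":{"b":83,"nr":[31,80,67,76],"v":[23,67],"yv":[18,87,28,53,14]},"jd":29,"vbn":{"n":[50,56,18],"p":[44,10,4,14],"uv":{"fgv":80,"rz":35},"vxw":[33]},"vk":[[42,68],[93,0],{"b":24,"pl":35,"wv":75}]}
After op 17 (replace /jd 4): {"el":{"h":[1,21,55,55],"lhi":74,"o":85,"ouo":[34,35,28],"uwm":76},"i":{"b":83,"nr":[31,80,67,76],"v":[23,67],"yv":[18,87,28,53,14]},"jd":4,"vbn":{"n":[50,56,18],"p":[44,10,4,14],"uv":{"fgv":80,"rz":35},"vxw":[33]},"vk":[[42,68],[93,0],{"b":24,"pl":35,"wv":75}]}
After op 18 (add /vk/1/2 71): {"el":{"h":[1,21,55,55],"lhi":74,"o":85,"ouo":[34,35,28],"uwm":76},"i":{"b":83,"nr":[31,80,67,76],"v":[23,67],"yv":[18,87,28,53,14]},"jd":4,"vbn":{"n":[50,56,18],"p":[44,10,4,14],"uv":{"fgv":80,"rz":35},"vxw":[33]},"vk":[[42,68],[93,0,71],{"b":24,"pl":35,"wv":75}]}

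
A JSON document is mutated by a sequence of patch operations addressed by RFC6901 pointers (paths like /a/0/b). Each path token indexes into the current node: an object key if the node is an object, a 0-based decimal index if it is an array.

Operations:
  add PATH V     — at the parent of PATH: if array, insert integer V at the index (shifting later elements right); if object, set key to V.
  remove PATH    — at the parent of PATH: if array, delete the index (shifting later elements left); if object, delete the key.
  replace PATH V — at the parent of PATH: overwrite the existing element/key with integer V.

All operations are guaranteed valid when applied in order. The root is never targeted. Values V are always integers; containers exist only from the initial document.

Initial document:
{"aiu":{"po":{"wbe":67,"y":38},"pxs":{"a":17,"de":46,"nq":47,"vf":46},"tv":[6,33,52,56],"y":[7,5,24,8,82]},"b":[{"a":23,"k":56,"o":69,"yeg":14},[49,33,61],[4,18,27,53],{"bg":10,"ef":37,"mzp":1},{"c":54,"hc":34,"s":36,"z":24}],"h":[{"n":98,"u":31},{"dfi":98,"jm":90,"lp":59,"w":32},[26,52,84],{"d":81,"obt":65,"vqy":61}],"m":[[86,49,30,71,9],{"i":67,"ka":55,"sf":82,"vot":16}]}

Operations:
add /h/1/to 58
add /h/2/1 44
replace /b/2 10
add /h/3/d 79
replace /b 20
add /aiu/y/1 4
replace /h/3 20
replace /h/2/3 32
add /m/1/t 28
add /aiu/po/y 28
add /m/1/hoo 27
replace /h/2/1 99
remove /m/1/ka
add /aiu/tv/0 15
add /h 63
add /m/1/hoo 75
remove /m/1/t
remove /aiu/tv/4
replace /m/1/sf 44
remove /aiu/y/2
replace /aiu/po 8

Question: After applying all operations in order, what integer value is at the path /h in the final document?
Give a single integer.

Answer: 63

Derivation:
After op 1 (add /h/1/to 58): {"aiu":{"po":{"wbe":67,"y":38},"pxs":{"a":17,"de":46,"nq":47,"vf":46},"tv":[6,33,52,56],"y":[7,5,24,8,82]},"b":[{"a":23,"k":56,"o":69,"yeg":14},[49,33,61],[4,18,27,53],{"bg":10,"ef":37,"mzp":1},{"c":54,"hc":34,"s":36,"z":24}],"h":[{"n":98,"u":31},{"dfi":98,"jm":90,"lp":59,"to":58,"w":32},[26,52,84],{"d":81,"obt":65,"vqy":61}],"m":[[86,49,30,71,9],{"i":67,"ka":55,"sf":82,"vot":16}]}
After op 2 (add /h/2/1 44): {"aiu":{"po":{"wbe":67,"y":38},"pxs":{"a":17,"de":46,"nq":47,"vf":46},"tv":[6,33,52,56],"y":[7,5,24,8,82]},"b":[{"a":23,"k":56,"o":69,"yeg":14},[49,33,61],[4,18,27,53],{"bg":10,"ef":37,"mzp":1},{"c":54,"hc":34,"s":36,"z":24}],"h":[{"n":98,"u":31},{"dfi":98,"jm":90,"lp":59,"to":58,"w":32},[26,44,52,84],{"d":81,"obt":65,"vqy":61}],"m":[[86,49,30,71,9],{"i":67,"ka":55,"sf":82,"vot":16}]}
After op 3 (replace /b/2 10): {"aiu":{"po":{"wbe":67,"y":38},"pxs":{"a":17,"de":46,"nq":47,"vf":46},"tv":[6,33,52,56],"y":[7,5,24,8,82]},"b":[{"a":23,"k":56,"o":69,"yeg":14},[49,33,61],10,{"bg":10,"ef":37,"mzp":1},{"c":54,"hc":34,"s":36,"z":24}],"h":[{"n":98,"u":31},{"dfi":98,"jm":90,"lp":59,"to":58,"w":32},[26,44,52,84],{"d":81,"obt":65,"vqy":61}],"m":[[86,49,30,71,9],{"i":67,"ka":55,"sf":82,"vot":16}]}
After op 4 (add /h/3/d 79): {"aiu":{"po":{"wbe":67,"y":38},"pxs":{"a":17,"de":46,"nq":47,"vf":46},"tv":[6,33,52,56],"y":[7,5,24,8,82]},"b":[{"a":23,"k":56,"o":69,"yeg":14},[49,33,61],10,{"bg":10,"ef":37,"mzp":1},{"c":54,"hc":34,"s":36,"z":24}],"h":[{"n":98,"u":31},{"dfi":98,"jm":90,"lp":59,"to":58,"w":32},[26,44,52,84],{"d":79,"obt":65,"vqy":61}],"m":[[86,49,30,71,9],{"i":67,"ka":55,"sf":82,"vot":16}]}
After op 5 (replace /b 20): {"aiu":{"po":{"wbe":67,"y":38},"pxs":{"a":17,"de":46,"nq":47,"vf":46},"tv":[6,33,52,56],"y":[7,5,24,8,82]},"b":20,"h":[{"n":98,"u":31},{"dfi":98,"jm":90,"lp":59,"to":58,"w":32},[26,44,52,84],{"d":79,"obt":65,"vqy":61}],"m":[[86,49,30,71,9],{"i":67,"ka":55,"sf":82,"vot":16}]}
After op 6 (add /aiu/y/1 4): {"aiu":{"po":{"wbe":67,"y":38},"pxs":{"a":17,"de":46,"nq":47,"vf":46},"tv":[6,33,52,56],"y":[7,4,5,24,8,82]},"b":20,"h":[{"n":98,"u":31},{"dfi":98,"jm":90,"lp":59,"to":58,"w":32},[26,44,52,84],{"d":79,"obt":65,"vqy":61}],"m":[[86,49,30,71,9],{"i":67,"ka":55,"sf":82,"vot":16}]}
After op 7 (replace /h/3 20): {"aiu":{"po":{"wbe":67,"y":38},"pxs":{"a":17,"de":46,"nq":47,"vf":46},"tv":[6,33,52,56],"y":[7,4,5,24,8,82]},"b":20,"h":[{"n":98,"u":31},{"dfi":98,"jm":90,"lp":59,"to":58,"w":32},[26,44,52,84],20],"m":[[86,49,30,71,9],{"i":67,"ka":55,"sf":82,"vot":16}]}
After op 8 (replace /h/2/3 32): {"aiu":{"po":{"wbe":67,"y":38},"pxs":{"a":17,"de":46,"nq":47,"vf":46},"tv":[6,33,52,56],"y":[7,4,5,24,8,82]},"b":20,"h":[{"n":98,"u":31},{"dfi":98,"jm":90,"lp":59,"to":58,"w":32},[26,44,52,32],20],"m":[[86,49,30,71,9],{"i":67,"ka":55,"sf":82,"vot":16}]}
After op 9 (add /m/1/t 28): {"aiu":{"po":{"wbe":67,"y":38},"pxs":{"a":17,"de":46,"nq":47,"vf":46},"tv":[6,33,52,56],"y":[7,4,5,24,8,82]},"b":20,"h":[{"n":98,"u":31},{"dfi":98,"jm":90,"lp":59,"to":58,"w":32},[26,44,52,32],20],"m":[[86,49,30,71,9],{"i":67,"ka":55,"sf":82,"t":28,"vot":16}]}
After op 10 (add /aiu/po/y 28): {"aiu":{"po":{"wbe":67,"y":28},"pxs":{"a":17,"de":46,"nq":47,"vf":46},"tv":[6,33,52,56],"y":[7,4,5,24,8,82]},"b":20,"h":[{"n":98,"u":31},{"dfi":98,"jm":90,"lp":59,"to":58,"w":32},[26,44,52,32],20],"m":[[86,49,30,71,9],{"i":67,"ka":55,"sf":82,"t":28,"vot":16}]}
After op 11 (add /m/1/hoo 27): {"aiu":{"po":{"wbe":67,"y":28},"pxs":{"a":17,"de":46,"nq":47,"vf":46},"tv":[6,33,52,56],"y":[7,4,5,24,8,82]},"b":20,"h":[{"n":98,"u":31},{"dfi":98,"jm":90,"lp":59,"to":58,"w":32},[26,44,52,32],20],"m":[[86,49,30,71,9],{"hoo":27,"i":67,"ka":55,"sf":82,"t":28,"vot":16}]}
After op 12 (replace /h/2/1 99): {"aiu":{"po":{"wbe":67,"y":28},"pxs":{"a":17,"de":46,"nq":47,"vf":46},"tv":[6,33,52,56],"y":[7,4,5,24,8,82]},"b":20,"h":[{"n":98,"u":31},{"dfi":98,"jm":90,"lp":59,"to":58,"w":32},[26,99,52,32],20],"m":[[86,49,30,71,9],{"hoo":27,"i":67,"ka":55,"sf":82,"t":28,"vot":16}]}
After op 13 (remove /m/1/ka): {"aiu":{"po":{"wbe":67,"y":28},"pxs":{"a":17,"de":46,"nq":47,"vf":46},"tv":[6,33,52,56],"y":[7,4,5,24,8,82]},"b":20,"h":[{"n":98,"u":31},{"dfi":98,"jm":90,"lp":59,"to":58,"w":32},[26,99,52,32],20],"m":[[86,49,30,71,9],{"hoo":27,"i":67,"sf":82,"t":28,"vot":16}]}
After op 14 (add /aiu/tv/0 15): {"aiu":{"po":{"wbe":67,"y":28},"pxs":{"a":17,"de":46,"nq":47,"vf":46},"tv":[15,6,33,52,56],"y":[7,4,5,24,8,82]},"b":20,"h":[{"n":98,"u":31},{"dfi":98,"jm":90,"lp":59,"to":58,"w":32},[26,99,52,32],20],"m":[[86,49,30,71,9],{"hoo":27,"i":67,"sf":82,"t":28,"vot":16}]}
After op 15 (add /h 63): {"aiu":{"po":{"wbe":67,"y":28},"pxs":{"a":17,"de":46,"nq":47,"vf":46},"tv":[15,6,33,52,56],"y":[7,4,5,24,8,82]},"b":20,"h":63,"m":[[86,49,30,71,9],{"hoo":27,"i":67,"sf":82,"t":28,"vot":16}]}
After op 16 (add /m/1/hoo 75): {"aiu":{"po":{"wbe":67,"y":28},"pxs":{"a":17,"de":46,"nq":47,"vf":46},"tv":[15,6,33,52,56],"y":[7,4,5,24,8,82]},"b":20,"h":63,"m":[[86,49,30,71,9],{"hoo":75,"i":67,"sf":82,"t":28,"vot":16}]}
After op 17 (remove /m/1/t): {"aiu":{"po":{"wbe":67,"y":28},"pxs":{"a":17,"de":46,"nq":47,"vf":46},"tv":[15,6,33,52,56],"y":[7,4,5,24,8,82]},"b":20,"h":63,"m":[[86,49,30,71,9],{"hoo":75,"i":67,"sf":82,"vot":16}]}
After op 18 (remove /aiu/tv/4): {"aiu":{"po":{"wbe":67,"y":28},"pxs":{"a":17,"de":46,"nq":47,"vf":46},"tv":[15,6,33,52],"y":[7,4,5,24,8,82]},"b":20,"h":63,"m":[[86,49,30,71,9],{"hoo":75,"i":67,"sf":82,"vot":16}]}
After op 19 (replace /m/1/sf 44): {"aiu":{"po":{"wbe":67,"y":28},"pxs":{"a":17,"de":46,"nq":47,"vf":46},"tv":[15,6,33,52],"y":[7,4,5,24,8,82]},"b":20,"h":63,"m":[[86,49,30,71,9],{"hoo":75,"i":67,"sf":44,"vot":16}]}
After op 20 (remove /aiu/y/2): {"aiu":{"po":{"wbe":67,"y":28},"pxs":{"a":17,"de":46,"nq":47,"vf":46},"tv":[15,6,33,52],"y":[7,4,24,8,82]},"b":20,"h":63,"m":[[86,49,30,71,9],{"hoo":75,"i":67,"sf":44,"vot":16}]}
After op 21 (replace /aiu/po 8): {"aiu":{"po":8,"pxs":{"a":17,"de":46,"nq":47,"vf":46},"tv":[15,6,33,52],"y":[7,4,24,8,82]},"b":20,"h":63,"m":[[86,49,30,71,9],{"hoo":75,"i":67,"sf":44,"vot":16}]}
Value at /h: 63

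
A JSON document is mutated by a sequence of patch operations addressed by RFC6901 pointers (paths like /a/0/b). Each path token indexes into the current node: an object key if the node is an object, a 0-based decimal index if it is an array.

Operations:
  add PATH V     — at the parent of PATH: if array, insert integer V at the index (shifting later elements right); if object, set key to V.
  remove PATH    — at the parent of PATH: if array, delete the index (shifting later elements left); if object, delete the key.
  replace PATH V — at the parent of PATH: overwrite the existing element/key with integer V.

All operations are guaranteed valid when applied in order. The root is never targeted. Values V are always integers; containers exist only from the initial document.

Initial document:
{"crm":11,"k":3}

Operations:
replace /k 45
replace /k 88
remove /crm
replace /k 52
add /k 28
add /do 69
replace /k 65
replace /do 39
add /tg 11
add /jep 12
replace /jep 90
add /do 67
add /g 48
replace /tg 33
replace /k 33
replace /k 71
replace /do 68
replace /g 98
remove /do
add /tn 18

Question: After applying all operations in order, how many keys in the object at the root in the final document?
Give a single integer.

After op 1 (replace /k 45): {"crm":11,"k":45}
After op 2 (replace /k 88): {"crm":11,"k":88}
After op 3 (remove /crm): {"k":88}
After op 4 (replace /k 52): {"k":52}
After op 5 (add /k 28): {"k":28}
After op 6 (add /do 69): {"do":69,"k":28}
After op 7 (replace /k 65): {"do":69,"k":65}
After op 8 (replace /do 39): {"do":39,"k":65}
After op 9 (add /tg 11): {"do":39,"k":65,"tg":11}
After op 10 (add /jep 12): {"do":39,"jep":12,"k":65,"tg":11}
After op 11 (replace /jep 90): {"do":39,"jep":90,"k":65,"tg":11}
After op 12 (add /do 67): {"do":67,"jep":90,"k":65,"tg":11}
After op 13 (add /g 48): {"do":67,"g":48,"jep":90,"k":65,"tg":11}
After op 14 (replace /tg 33): {"do":67,"g":48,"jep":90,"k":65,"tg":33}
After op 15 (replace /k 33): {"do":67,"g":48,"jep":90,"k":33,"tg":33}
After op 16 (replace /k 71): {"do":67,"g":48,"jep":90,"k":71,"tg":33}
After op 17 (replace /do 68): {"do":68,"g":48,"jep":90,"k":71,"tg":33}
After op 18 (replace /g 98): {"do":68,"g":98,"jep":90,"k":71,"tg":33}
After op 19 (remove /do): {"g":98,"jep":90,"k":71,"tg":33}
After op 20 (add /tn 18): {"g":98,"jep":90,"k":71,"tg":33,"tn":18}
Size at the root: 5

Answer: 5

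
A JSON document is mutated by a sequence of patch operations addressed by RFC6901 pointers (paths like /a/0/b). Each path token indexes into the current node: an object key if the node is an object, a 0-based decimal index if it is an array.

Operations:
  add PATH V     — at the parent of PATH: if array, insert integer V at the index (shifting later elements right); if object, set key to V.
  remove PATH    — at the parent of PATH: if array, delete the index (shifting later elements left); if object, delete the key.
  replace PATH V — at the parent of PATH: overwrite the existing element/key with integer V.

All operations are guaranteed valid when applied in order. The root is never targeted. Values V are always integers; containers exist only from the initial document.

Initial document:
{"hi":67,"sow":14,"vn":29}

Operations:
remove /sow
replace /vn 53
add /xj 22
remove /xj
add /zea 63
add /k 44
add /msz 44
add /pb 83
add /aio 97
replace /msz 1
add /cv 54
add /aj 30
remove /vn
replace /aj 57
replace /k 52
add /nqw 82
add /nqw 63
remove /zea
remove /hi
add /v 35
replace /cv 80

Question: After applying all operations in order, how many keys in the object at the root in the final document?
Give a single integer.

Answer: 8

Derivation:
After op 1 (remove /sow): {"hi":67,"vn":29}
After op 2 (replace /vn 53): {"hi":67,"vn":53}
After op 3 (add /xj 22): {"hi":67,"vn":53,"xj":22}
After op 4 (remove /xj): {"hi":67,"vn":53}
After op 5 (add /zea 63): {"hi":67,"vn":53,"zea":63}
After op 6 (add /k 44): {"hi":67,"k":44,"vn":53,"zea":63}
After op 7 (add /msz 44): {"hi":67,"k":44,"msz":44,"vn":53,"zea":63}
After op 8 (add /pb 83): {"hi":67,"k":44,"msz":44,"pb":83,"vn":53,"zea":63}
After op 9 (add /aio 97): {"aio":97,"hi":67,"k":44,"msz":44,"pb":83,"vn":53,"zea":63}
After op 10 (replace /msz 1): {"aio":97,"hi":67,"k":44,"msz":1,"pb":83,"vn":53,"zea":63}
After op 11 (add /cv 54): {"aio":97,"cv":54,"hi":67,"k":44,"msz":1,"pb":83,"vn":53,"zea":63}
After op 12 (add /aj 30): {"aio":97,"aj":30,"cv":54,"hi":67,"k":44,"msz":1,"pb":83,"vn":53,"zea":63}
After op 13 (remove /vn): {"aio":97,"aj":30,"cv":54,"hi":67,"k":44,"msz":1,"pb":83,"zea":63}
After op 14 (replace /aj 57): {"aio":97,"aj":57,"cv":54,"hi":67,"k":44,"msz":1,"pb":83,"zea":63}
After op 15 (replace /k 52): {"aio":97,"aj":57,"cv":54,"hi":67,"k":52,"msz":1,"pb":83,"zea":63}
After op 16 (add /nqw 82): {"aio":97,"aj":57,"cv":54,"hi":67,"k":52,"msz":1,"nqw":82,"pb":83,"zea":63}
After op 17 (add /nqw 63): {"aio":97,"aj":57,"cv":54,"hi":67,"k":52,"msz":1,"nqw":63,"pb":83,"zea":63}
After op 18 (remove /zea): {"aio":97,"aj":57,"cv":54,"hi":67,"k":52,"msz":1,"nqw":63,"pb":83}
After op 19 (remove /hi): {"aio":97,"aj":57,"cv":54,"k":52,"msz":1,"nqw":63,"pb":83}
After op 20 (add /v 35): {"aio":97,"aj":57,"cv":54,"k":52,"msz":1,"nqw":63,"pb":83,"v":35}
After op 21 (replace /cv 80): {"aio":97,"aj":57,"cv":80,"k":52,"msz":1,"nqw":63,"pb":83,"v":35}
Size at the root: 8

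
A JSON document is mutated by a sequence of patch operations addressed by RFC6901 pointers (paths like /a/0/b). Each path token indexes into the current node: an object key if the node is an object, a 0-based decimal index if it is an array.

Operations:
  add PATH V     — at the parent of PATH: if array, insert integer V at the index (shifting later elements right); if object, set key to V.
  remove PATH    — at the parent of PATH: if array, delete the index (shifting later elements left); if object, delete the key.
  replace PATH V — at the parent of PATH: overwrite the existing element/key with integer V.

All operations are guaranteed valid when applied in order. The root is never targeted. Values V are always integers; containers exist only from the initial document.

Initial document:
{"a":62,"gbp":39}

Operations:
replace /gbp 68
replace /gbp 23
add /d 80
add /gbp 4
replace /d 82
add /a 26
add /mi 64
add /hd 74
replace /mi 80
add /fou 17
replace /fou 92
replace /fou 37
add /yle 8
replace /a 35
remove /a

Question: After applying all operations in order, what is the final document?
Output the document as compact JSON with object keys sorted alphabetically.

After op 1 (replace /gbp 68): {"a":62,"gbp":68}
After op 2 (replace /gbp 23): {"a":62,"gbp":23}
After op 3 (add /d 80): {"a":62,"d":80,"gbp":23}
After op 4 (add /gbp 4): {"a":62,"d":80,"gbp":4}
After op 5 (replace /d 82): {"a":62,"d":82,"gbp":4}
After op 6 (add /a 26): {"a":26,"d":82,"gbp":4}
After op 7 (add /mi 64): {"a":26,"d":82,"gbp":4,"mi":64}
After op 8 (add /hd 74): {"a":26,"d":82,"gbp":4,"hd":74,"mi":64}
After op 9 (replace /mi 80): {"a":26,"d":82,"gbp":4,"hd":74,"mi":80}
After op 10 (add /fou 17): {"a":26,"d":82,"fou":17,"gbp":4,"hd":74,"mi":80}
After op 11 (replace /fou 92): {"a":26,"d":82,"fou":92,"gbp":4,"hd":74,"mi":80}
After op 12 (replace /fou 37): {"a":26,"d":82,"fou":37,"gbp":4,"hd":74,"mi":80}
After op 13 (add /yle 8): {"a":26,"d":82,"fou":37,"gbp":4,"hd":74,"mi":80,"yle":8}
After op 14 (replace /a 35): {"a":35,"d":82,"fou":37,"gbp":4,"hd":74,"mi":80,"yle":8}
After op 15 (remove /a): {"d":82,"fou":37,"gbp":4,"hd":74,"mi":80,"yle":8}

Answer: {"d":82,"fou":37,"gbp":4,"hd":74,"mi":80,"yle":8}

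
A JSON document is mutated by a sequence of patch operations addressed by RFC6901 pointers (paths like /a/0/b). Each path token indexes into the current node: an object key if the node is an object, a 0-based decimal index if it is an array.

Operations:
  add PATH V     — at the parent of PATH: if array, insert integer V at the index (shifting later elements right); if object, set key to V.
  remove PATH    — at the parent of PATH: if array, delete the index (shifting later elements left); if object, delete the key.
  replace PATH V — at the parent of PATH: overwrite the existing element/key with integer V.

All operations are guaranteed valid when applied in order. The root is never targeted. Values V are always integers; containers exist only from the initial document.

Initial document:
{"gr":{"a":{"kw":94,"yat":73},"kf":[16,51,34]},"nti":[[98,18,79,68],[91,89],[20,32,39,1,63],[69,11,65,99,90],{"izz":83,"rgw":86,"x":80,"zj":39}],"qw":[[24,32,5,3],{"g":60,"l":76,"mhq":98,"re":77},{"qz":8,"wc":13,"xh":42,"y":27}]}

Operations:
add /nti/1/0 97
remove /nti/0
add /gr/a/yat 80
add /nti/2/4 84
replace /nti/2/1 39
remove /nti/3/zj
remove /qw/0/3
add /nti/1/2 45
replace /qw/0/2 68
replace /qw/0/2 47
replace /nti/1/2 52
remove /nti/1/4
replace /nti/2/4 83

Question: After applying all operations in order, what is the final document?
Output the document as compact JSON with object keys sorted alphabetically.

After op 1 (add /nti/1/0 97): {"gr":{"a":{"kw":94,"yat":73},"kf":[16,51,34]},"nti":[[98,18,79,68],[97,91,89],[20,32,39,1,63],[69,11,65,99,90],{"izz":83,"rgw":86,"x":80,"zj":39}],"qw":[[24,32,5,3],{"g":60,"l":76,"mhq":98,"re":77},{"qz":8,"wc":13,"xh":42,"y":27}]}
After op 2 (remove /nti/0): {"gr":{"a":{"kw":94,"yat":73},"kf":[16,51,34]},"nti":[[97,91,89],[20,32,39,1,63],[69,11,65,99,90],{"izz":83,"rgw":86,"x":80,"zj":39}],"qw":[[24,32,5,3],{"g":60,"l":76,"mhq":98,"re":77},{"qz":8,"wc":13,"xh":42,"y":27}]}
After op 3 (add /gr/a/yat 80): {"gr":{"a":{"kw":94,"yat":80},"kf":[16,51,34]},"nti":[[97,91,89],[20,32,39,1,63],[69,11,65,99,90],{"izz":83,"rgw":86,"x":80,"zj":39}],"qw":[[24,32,5,3],{"g":60,"l":76,"mhq":98,"re":77},{"qz":8,"wc":13,"xh":42,"y":27}]}
After op 4 (add /nti/2/4 84): {"gr":{"a":{"kw":94,"yat":80},"kf":[16,51,34]},"nti":[[97,91,89],[20,32,39,1,63],[69,11,65,99,84,90],{"izz":83,"rgw":86,"x":80,"zj":39}],"qw":[[24,32,5,3],{"g":60,"l":76,"mhq":98,"re":77},{"qz":8,"wc":13,"xh":42,"y":27}]}
After op 5 (replace /nti/2/1 39): {"gr":{"a":{"kw":94,"yat":80},"kf":[16,51,34]},"nti":[[97,91,89],[20,32,39,1,63],[69,39,65,99,84,90],{"izz":83,"rgw":86,"x":80,"zj":39}],"qw":[[24,32,5,3],{"g":60,"l":76,"mhq":98,"re":77},{"qz":8,"wc":13,"xh":42,"y":27}]}
After op 6 (remove /nti/3/zj): {"gr":{"a":{"kw":94,"yat":80},"kf":[16,51,34]},"nti":[[97,91,89],[20,32,39,1,63],[69,39,65,99,84,90],{"izz":83,"rgw":86,"x":80}],"qw":[[24,32,5,3],{"g":60,"l":76,"mhq":98,"re":77},{"qz":8,"wc":13,"xh":42,"y":27}]}
After op 7 (remove /qw/0/3): {"gr":{"a":{"kw":94,"yat":80},"kf":[16,51,34]},"nti":[[97,91,89],[20,32,39,1,63],[69,39,65,99,84,90],{"izz":83,"rgw":86,"x":80}],"qw":[[24,32,5],{"g":60,"l":76,"mhq":98,"re":77},{"qz":8,"wc":13,"xh":42,"y":27}]}
After op 8 (add /nti/1/2 45): {"gr":{"a":{"kw":94,"yat":80},"kf":[16,51,34]},"nti":[[97,91,89],[20,32,45,39,1,63],[69,39,65,99,84,90],{"izz":83,"rgw":86,"x":80}],"qw":[[24,32,5],{"g":60,"l":76,"mhq":98,"re":77},{"qz":8,"wc":13,"xh":42,"y":27}]}
After op 9 (replace /qw/0/2 68): {"gr":{"a":{"kw":94,"yat":80},"kf":[16,51,34]},"nti":[[97,91,89],[20,32,45,39,1,63],[69,39,65,99,84,90],{"izz":83,"rgw":86,"x":80}],"qw":[[24,32,68],{"g":60,"l":76,"mhq":98,"re":77},{"qz":8,"wc":13,"xh":42,"y":27}]}
After op 10 (replace /qw/0/2 47): {"gr":{"a":{"kw":94,"yat":80},"kf":[16,51,34]},"nti":[[97,91,89],[20,32,45,39,1,63],[69,39,65,99,84,90],{"izz":83,"rgw":86,"x":80}],"qw":[[24,32,47],{"g":60,"l":76,"mhq":98,"re":77},{"qz":8,"wc":13,"xh":42,"y":27}]}
After op 11 (replace /nti/1/2 52): {"gr":{"a":{"kw":94,"yat":80},"kf":[16,51,34]},"nti":[[97,91,89],[20,32,52,39,1,63],[69,39,65,99,84,90],{"izz":83,"rgw":86,"x":80}],"qw":[[24,32,47],{"g":60,"l":76,"mhq":98,"re":77},{"qz":8,"wc":13,"xh":42,"y":27}]}
After op 12 (remove /nti/1/4): {"gr":{"a":{"kw":94,"yat":80},"kf":[16,51,34]},"nti":[[97,91,89],[20,32,52,39,63],[69,39,65,99,84,90],{"izz":83,"rgw":86,"x":80}],"qw":[[24,32,47],{"g":60,"l":76,"mhq":98,"re":77},{"qz":8,"wc":13,"xh":42,"y":27}]}
After op 13 (replace /nti/2/4 83): {"gr":{"a":{"kw":94,"yat":80},"kf":[16,51,34]},"nti":[[97,91,89],[20,32,52,39,63],[69,39,65,99,83,90],{"izz":83,"rgw":86,"x":80}],"qw":[[24,32,47],{"g":60,"l":76,"mhq":98,"re":77},{"qz":8,"wc":13,"xh":42,"y":27}]}

Answer: {"gr":{"a":{"kw":94,"yat":80},"kf":[16,51,34]},"nti":[[97,91,89],[20,32,52,39,63],[69,39,65,99,83,90],{"izz":83,"rgw":86,"x":80}],"qw":[[24,32,47],{"g":60,"l":76,"mhq":98,"re":77},{"qz":8,"wc":13,"xh":42,"y":27}]}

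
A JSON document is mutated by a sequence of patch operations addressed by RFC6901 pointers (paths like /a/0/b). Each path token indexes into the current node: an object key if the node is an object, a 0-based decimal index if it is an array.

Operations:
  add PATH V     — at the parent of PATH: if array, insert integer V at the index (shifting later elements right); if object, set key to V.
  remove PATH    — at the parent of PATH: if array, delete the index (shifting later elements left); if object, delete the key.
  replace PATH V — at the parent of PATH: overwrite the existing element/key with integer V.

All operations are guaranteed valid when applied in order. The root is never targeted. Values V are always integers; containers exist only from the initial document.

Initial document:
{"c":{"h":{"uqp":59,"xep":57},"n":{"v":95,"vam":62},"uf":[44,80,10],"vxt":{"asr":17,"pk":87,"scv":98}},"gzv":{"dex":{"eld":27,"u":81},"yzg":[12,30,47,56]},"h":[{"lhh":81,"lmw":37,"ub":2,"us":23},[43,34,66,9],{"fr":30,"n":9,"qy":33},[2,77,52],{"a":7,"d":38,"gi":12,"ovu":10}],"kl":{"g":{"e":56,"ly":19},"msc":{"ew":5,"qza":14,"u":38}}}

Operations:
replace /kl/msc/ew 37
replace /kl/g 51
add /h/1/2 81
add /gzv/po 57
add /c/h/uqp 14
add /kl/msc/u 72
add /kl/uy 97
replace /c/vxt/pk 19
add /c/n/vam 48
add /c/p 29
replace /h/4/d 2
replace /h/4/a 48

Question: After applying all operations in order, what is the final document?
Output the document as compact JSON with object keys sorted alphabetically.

Answer: {"c":{"h":{"uqp":14,"xep":57},"n":{"v":95,"vam":48},"p":29,"uf":[44,80,10],"vxt":{"asr":17,"pk":19,"scv":98}},"gzv":{"dex":{"eld":27,"u":81},"po":57,"yzg":[12,30,47,56]},"h":[{"lhh":81,"lmw":37,"ub":2,"us":23},[43,34,81,66,9],{"fr":30,"n":9,"qy":33},[2,77,52],{"a":48,"d":2,"gi":12,"ovu":10}],"kl":{"g":51,"msc":{"ew":37,"qza":14,"u":72},"uy":97}}

Derivation:
After op 1 (replace /kl/msc/ew 37): {"c":{"h":{"uqp":59,"xep":57},"n":{"v":95,"vam":62},"uf":[44,80,10],"vxt":{"asr":17,"pk":87,"scv":98}},"gzv":{"dex":{"eld":27,"u":81},"yzg":[12,30,47,56]},"h":[{"lhh":81,"lmw":37,"ub":2,"us":23},[43,34,66,9],{"fr":30,"n":9,"qy":33},[2,77,52],{"a":7,"d":38,"gi":12,"ovu":10}],"kl":{"g":{"e":56,"ly":19},"msc":{"ew":37,"qza":14,"u":38}}}
After op 2 (replace /kl/g 51): {"c":{"h":{"uqp":59,"xep":57},"n":{"v":95,"vam":62},"uf":[44,80,10],"vxt":{"asr":17,"pk":87,"scv":98}},"gzv":{"dex":{"eld":27,"u":81},"yzg":[12,30,47,56]},"h":[{"lhh":81,"lmw":37,"ub":2,"us":23},[43,34,66,9],{"fr":30,"n":9,"qy":33},[2,77,52],{"a":7,"d":38,"gi":12,"ovu":10}],"kl":{"g":51,"msc":{"ew":37,"qza":14,"u":38}}}
After op 3 (add /h/1/2 81): {"c":{"h":{"uqp":59,"xep":57},"n":{"v":95,"vam":62},"uf":[44,80,10],"vxt":{"asr":17,"pk":87,"scv":98}},"gzv":{"dex":{"eld":27,"u":81},"yzg":[12,30,47,56]},"h":[{"lhh":81,"lmw":37,"ub":2,"us":23},[43,34,81,66,9],{"fr":30,"n":9,"qy":33},[2,77,52],{"a":7,"d":38,"gi":12,"ovu":10}],"kl":{"g":51,"msc":{"ew":37,"qza":14,"u":38}}}
After op 4 (add /gzv/po 57): {"c":{"h":{"uqp":59,"xep":57},"n":{"v":95,"vam":62},"uf":[44,80,10],"vxt":{"asr":17,"pk":87,"scv":98}},"gzv":{"dex":{"eld":27,"u":81},"po":57,"yzg":[12,30,47,56]},"h":[{"lhh":81,"lmw":37,"ub":2,"us":23},[43,34,81,66,9],{"fr":30,"n":9,"qy":33},[2,77,52],{"a":7,"d":38,"gi":12,"ovu":10}],"kl":{"g":51,"msc":{"ew":37,"qza":14,"u":38}}}
After op 5 (add /c/h/uqp 14): {"c":{"h":{"uqp":14,"xep":57},"n":{"v":95,"vam":62},"uf":[44,80,10],"vxt":{"asr":17,"pk":87,"scv":98}},"gzv":{"dex":{"eld":27,"u":81},"po":57,"yzg":[12,30,47,56]},"h":[{"lhh":81,"lmw":37,"ub":2,"us":23},[43,34,81,66,9],{"fr":30,"n":9,"qy":33},[2,77,52],{"a":7,"d":38,"gi":12,"ovu":10}],"kl":{"g":51,"msc":{"ew":37,"qza":14,"u":38}}}
After op 6 (add /kl/msc/u 72): {"c":{"h":{"uqp":14,"xep":57},"n":{"v":95,"vam":62},"uf":[44,80,10],"vxt":{"asr":17,"pk":87,"scv":98}},"gzv":{"dex":{"eld":27,"u":81},"po":57,"yzg":[12,30,47,56]},"h":[{"lhh":81,"lmw":37,"ub":2,"us":23},[43,34,81,66,9],{"fr":30,"n":9,"qy":33},[2,77,52],{"a":7,"d":38,"gi":12,"ovu":10}],"kl":{"g":51,"msc":{"ew":37,"qza":14,"u":72}}}
After op 7 (add /kl/uy 97): {"c":{"h":{"uqp":14,"xep":57},"n":{"v":95,"vam":62},"uf":[44,80,10],"vxt":{"asr":17,"pk":87,"scv":98}},"gzv":{"dex":{"eld":27,"u":81},"po":57,"yzg":[12,30,47,56]},"h":[{"lhh":81,"lmw":37,"ub":2,"us":23},[43,34,81,66,9],{"fr":30,"n":9,"qy":33},[2,77,52],{"a":7,"d":38,"gi":12,"ovu":10}],"kl":{"g":51,"msc":{"ew":37,"qza":14,"u":72},"uy":97}}
After op 8 (replace /c/vxt/pk 19): {"c":{"h":{"uqp":14,"xep":57},"n":{"v":95,"vam":62},"uf":[44,80,10],"vxt":{"asr":17,"pk":19,"scv":98}},"gzv":{"dex":{"eld":27,"u":81},"po":57,"yzg":[12,30,47,56]},"h":[{"lhh":81,"lmw":37,"ub":2,"us":23},[43,34,81,66,9],{"fr":30,"n":9,"qy":33},[2,77,52],{"a":7,"d":38,"gi":12,"ovu":10}],"kl":{"g":51,"msc":{"ew":37,"qza":14,"u":72},"uy":97}}
After op 9 (add /c/n/vam 48): {"c":{"h":{"uqp":14,"xep":57},"n":{"v":95,"vam":48},"uf":[44,80,10],"vxt":{"asr":17,"pk":19,"scv":98}},"gzv":{"dex":{"eld":27,"u":81},"po":57,"yzg":[12,30,47,56]},"h":[{"lhh":81,"lmw":37,"ub":2,"us":23},[43,34,81,66,9],{"fr":30,"n":9,"qy":33},[2,77,52],{"a":7,"d":38,"gi":12,"ovu":10}],"kl":{"g":51,"msc":{"ew":37,"qza":14,"u":72},"uy":97}}
After op 10 (add /c/p 29): {"c":{"h":{"uqp":14,"xep":57},"n":{"v":95,"vam":48},"p":29,"uf":[44,80,10],"vxt":{"asr":17,"pk":19,"scv":98}},"gzv":{"dex":{"eld":27,"u":81},"po":57,"yzg":[12,30,47,56]},"h":[{"lhh":81,"lmw":37,"ub":2,"us":23},[43,34,81,66,9],{"fr":30,"n":9,"qy":33},[2,77,52],{"a":7,"d":38,"gi":12,"ovu":10}],"kl":{"g":51,"msc":{"ew":37,"qza":14,"u":72},"uy":97}}
After op 11 (replace /h/4/d 2): {"c":{"h":{"uqp":14,"xep":57},"n":{"v":95,"vam":48},"p":29,"uf":[44,80,10],"vxt":{"asr":17,"pk":19,"scv":98}},"gzv":{"dex":{"eld":27,"u":81},"po":57,"yzg":[12,30,47,56]},"h":[{"lhh":81,"lmw":37,"ub":2,"us":23},[43,34,81,66,9],{"fr":30,"n":9,"qy":33},[2,77,52],{"a":7,"d":2,"gi":12,"ovu":10}],"kl":{"g":51,"msc":{"ew":37,"qza":14,"u":72},"uy":97}}
After op 12 (replace /h/4/a 48): {"c":{"h":{"uqp":14,"xep":57},"n":{"v":95,"vam":48},"p":29,"uf":[44,80,10],"vxt":{"asr":17,"pk":19,"scv":98}},"gzv":{"dex":{"eld":27,"u":81},"po":57,"yzg":[12,30,47,56]},"h":[{"lhh":81,"lmw":37,"ub":2,"us":23},[43,34,81,66,9],{"fr":30,"n":9,"qy":33},[2,77,52],{"a":48,"d":2,"gi":12,"ovu":10}],"kl":{"g":51,"msc":{"ew":37,"qza":14,"u":72},"uy":97}}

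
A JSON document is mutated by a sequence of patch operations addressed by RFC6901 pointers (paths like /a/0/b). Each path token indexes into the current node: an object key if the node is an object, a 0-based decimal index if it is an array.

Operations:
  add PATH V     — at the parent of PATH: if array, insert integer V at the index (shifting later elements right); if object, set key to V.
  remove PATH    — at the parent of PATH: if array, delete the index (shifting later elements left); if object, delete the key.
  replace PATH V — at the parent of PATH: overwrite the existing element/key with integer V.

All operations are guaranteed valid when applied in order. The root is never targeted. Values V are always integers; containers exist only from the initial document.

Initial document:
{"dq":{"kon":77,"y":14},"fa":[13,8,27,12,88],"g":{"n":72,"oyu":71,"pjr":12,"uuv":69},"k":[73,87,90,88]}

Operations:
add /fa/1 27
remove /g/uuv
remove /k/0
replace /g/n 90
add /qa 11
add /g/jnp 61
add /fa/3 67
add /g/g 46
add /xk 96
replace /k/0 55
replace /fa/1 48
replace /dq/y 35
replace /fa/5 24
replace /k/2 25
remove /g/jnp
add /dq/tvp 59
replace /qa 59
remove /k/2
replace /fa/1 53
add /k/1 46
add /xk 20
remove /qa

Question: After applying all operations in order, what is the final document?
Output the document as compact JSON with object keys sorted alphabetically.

Answer: {"dq":{"kon":77,"tvp":59,"y":35},"fa":[13,53,8,67,27,24,88],"g":{"g":46,"n":90,"oyu":71,"pjr":12},"k":[55,46,90],"xk":20}

Derivation:
After op 1 (add /fa/1 27): {"dq":{"kon":77,"y":14},"fa":[13,27,8,27,12,88],"g":{"n":72,"oyu":71,"pjr":12,"uuv":69},"k":[73,87,90,88]}
After op 2 (remove /g/uuv): {"dq":{"kon":77,"y":14},"fa":[13,27,8,27,12,88],"g":{"n":72,"oyu":71,"pjr":12},"k":[73,87,90,88]}
After op 3 (remove /k/0): {"dq":{"kon":77,"y":14},"fa":[13,27,8,27,12,88],"g":{"n":72,"oyu":71,"pjr":12},"k":[87,90,88]}
After op 4 (replace /g/n 90): {"dq":{"kon":77,"y":14},"fa":[13,27,8,27,12,88],"g":{"n":90,"oyu":71,"pjr":12},"k":[87,90,88]}
After op 5 (add /qa 11): {"dq":{"kon":77,"y":14},"fa":[13,27,8,27,12,88],"g":{"n":90,"oyu":71,"pjr":12},"k":[87,90,88],"qa":11}
After op 6 (add /g/jnp 61): {"dq":{"kon":77,"y":14},"fa":[13,27,8,27,12,88],"g":{"jnp":61,"n":90,"oyu":71,"pjr":12},"k":[87,90,88],"qa":11}
After op 7 (add /fa/3 67): {"dq":{"kon":77,"y":14},"fa":[13,27,8,67,27,12,88],"g":{"jnp":61,"n":90,"oyu":71,"pjr":12},"k":[87,90,88],"qa":11}
After op 8 (add /g/g 46): {"dq":{"kon":77,"y":14},"fa":[13,27,8,67,27,12,88],"g":{"g":46,"jnp":61,"n":90,"oyu":71,"pjr":12},"k":[87,90,88],"qa":11}
After op 9 (add /xk 96): {"dq":{"kon":77,"y":14},"fa":[13,27,8,67,27,12,88],"g":{"g":46,"jnp":61,"n":90,"oyu":71,"pjr":12},"k":[87,90,88],"qa":11,"xk":96}
After op 10 (replace /k/0 55): {"dq":{"kon":77,"y":14},"fa":[13,27,8,67,27,12,88],"g":{"g":46,"jnp":61,"n":90,"oyu":71,"pjr":12},"k":[55,90,88],"qa":11,"xk":96}
After op 11 (replace /fa/1 48): {"dq":{"kon":77,"y":14},"fa":[13,48,8,67,27,12,88],"g":{"g":46,"jnp":61,"n":90,"oyu":71,"pjr":12},"k":[55,90,88],"qa":11,"xk":96}
After op 12 (replace /dq/y 35): {"dq":{"kon":77,"y":35},"fa":[13,48,8,67,27,12,88],"g":{"g":46,"jnp":61,"n":90,"oyu":71,"pjr":12},"k":[55,90,88],"qa":11,"xk":96}
After op 13 (replace /fa/5 24): {"dq":{"kon":77,"y":35},"fa":[13,48,8,67,27,24,88],"g":{"g":46,"jnp":61,"n":90,"oyu":71,"pjr":12},"k":[55,90,88],"qa":11,"xk":96}
After op 14 (replace /k/2 25): {"dq":{"kon":77,"y":35},"fa":[13,48,8,67,27,24,88],"g":{"g":46,"jnp":61,"n":90,"oyu":71,"pjr":12},"k":[55,90,25],"qa":11,"xk":96}
After op 15 (remove /g/jnp): {"dq":{"kon":77,"y":35},"fa":[13,48,8,67,27,24,88],"g":{"g":46,"n":90,"oyu":71,"pjr":12},"k":[55,90,25],"qa":11,"xk":96}
After op 16 (add /dq/tvp 59): {"dq":{"kon":77,"tvp":59,"y":35},"fa":[13,48,8,67,27,24,88],"g":{"g":46,"n":90,"oyu":71,"pjr":12},"k":[55,90,25],"qa":11,"xk":96}
After op 17 (replace /qa 59): {"dq":{"kon":77,"tvp":59,"y":35},"fa":[13,48,8,67,27,24,88],"g":{"g":46,"n":90,"oyu":71,"pjr":12},"k":[55,90,25],"qa":59,"xk":96}
After op 18 (remove /k/2): {"dq":{"kon":77,"tvp":59,"y":35},"fa":[13,48,8,67,27,24,88],"g":{"g":46,"n":90,"oyu":71,"pjr":12},"k":[55,90],"qa":59,"xk":96}
After op 19 (replace /fa/1 53): {"dq":{"kon":77,"tvp":59,"y":35},"fa":[13,53,8,67,27,24,88],"g":{"g":46,"n":90,"oyu":71,"pjr":12},"k":[55,90],"qa":59,"xk":96}
After op 20 (add /k/1 46): {"dq":{"kon":77,"tvp":59,"y":35},"fa":[13,53,8,67,27,24,88],"g":{"g":46,"n":90,"oyu":71,"pjr":12},"k":[55,46,90],"qa":59,"xk":96}
After op 21 (add /xk 20): {"dq":{"kon":77,"tvp":59,"y":35},"fa":[13,53,8,67,27,24,88],"g":{"g":46,"n":90,"oyu":71,"pjr":12},"k":[55,46,90],"qa":59,"xk":20}
After op 22 (remove /qa): {"dq":{"kon":77,"tvp":59,"y":35},"fa":[13,53,8,67,27,24,88],"g":{"g":46,"n":90,"oyu":71,"pjr":12},"k":[55,46,90],"xk":20}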